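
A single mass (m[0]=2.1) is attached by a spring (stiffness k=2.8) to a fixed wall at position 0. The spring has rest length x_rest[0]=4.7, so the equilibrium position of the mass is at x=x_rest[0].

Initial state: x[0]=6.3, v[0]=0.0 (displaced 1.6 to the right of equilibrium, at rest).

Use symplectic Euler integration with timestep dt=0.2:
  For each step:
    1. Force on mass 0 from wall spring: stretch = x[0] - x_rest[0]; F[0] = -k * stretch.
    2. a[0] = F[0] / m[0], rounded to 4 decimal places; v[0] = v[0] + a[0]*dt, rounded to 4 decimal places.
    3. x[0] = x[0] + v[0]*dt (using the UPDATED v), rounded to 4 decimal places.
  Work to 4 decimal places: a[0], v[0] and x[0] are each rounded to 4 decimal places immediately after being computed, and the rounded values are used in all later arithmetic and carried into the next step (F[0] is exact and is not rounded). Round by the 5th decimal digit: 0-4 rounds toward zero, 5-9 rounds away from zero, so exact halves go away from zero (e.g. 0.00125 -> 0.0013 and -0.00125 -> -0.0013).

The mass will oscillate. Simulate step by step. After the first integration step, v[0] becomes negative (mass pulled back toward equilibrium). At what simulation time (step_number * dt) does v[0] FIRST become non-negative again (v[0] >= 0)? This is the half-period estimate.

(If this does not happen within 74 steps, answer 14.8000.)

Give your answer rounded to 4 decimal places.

Answer: 2.8000

Derivation:
Step 0: x=[6.3000] v=[0.0000]
Step 1: x=[6.2147] v=[-0.4267]
Step 2: x=[6.0486] v=[-0.8306]
Step 3: x=[5.8106] v=[-1.1902]
Step 4: x=[5.5133] v=[-1.4864]
Step 5: x=[5.1726] v=[-1.7033]
Step 6: x=[4.8067] v=[-1.8293]
Step 7: x=[4.4351] v=[-1.8578]
Step 8: x=[4.0777] v=[-1.7872]
Step 9: x=[3.7534] v=[-1.6213]
Step 10: x=[3.4796] v=[-1.3689]
Step 11: x=[3.2709] v=[-1.0435]
Step 12: x=[3.1384] v=[-0.6624]
Step 13: x=[3.0892] v=[-0.2460]
Step 14: x=[3.1259] v=[0.1835]
First v>=0 after going negative at step 14, time=2.8000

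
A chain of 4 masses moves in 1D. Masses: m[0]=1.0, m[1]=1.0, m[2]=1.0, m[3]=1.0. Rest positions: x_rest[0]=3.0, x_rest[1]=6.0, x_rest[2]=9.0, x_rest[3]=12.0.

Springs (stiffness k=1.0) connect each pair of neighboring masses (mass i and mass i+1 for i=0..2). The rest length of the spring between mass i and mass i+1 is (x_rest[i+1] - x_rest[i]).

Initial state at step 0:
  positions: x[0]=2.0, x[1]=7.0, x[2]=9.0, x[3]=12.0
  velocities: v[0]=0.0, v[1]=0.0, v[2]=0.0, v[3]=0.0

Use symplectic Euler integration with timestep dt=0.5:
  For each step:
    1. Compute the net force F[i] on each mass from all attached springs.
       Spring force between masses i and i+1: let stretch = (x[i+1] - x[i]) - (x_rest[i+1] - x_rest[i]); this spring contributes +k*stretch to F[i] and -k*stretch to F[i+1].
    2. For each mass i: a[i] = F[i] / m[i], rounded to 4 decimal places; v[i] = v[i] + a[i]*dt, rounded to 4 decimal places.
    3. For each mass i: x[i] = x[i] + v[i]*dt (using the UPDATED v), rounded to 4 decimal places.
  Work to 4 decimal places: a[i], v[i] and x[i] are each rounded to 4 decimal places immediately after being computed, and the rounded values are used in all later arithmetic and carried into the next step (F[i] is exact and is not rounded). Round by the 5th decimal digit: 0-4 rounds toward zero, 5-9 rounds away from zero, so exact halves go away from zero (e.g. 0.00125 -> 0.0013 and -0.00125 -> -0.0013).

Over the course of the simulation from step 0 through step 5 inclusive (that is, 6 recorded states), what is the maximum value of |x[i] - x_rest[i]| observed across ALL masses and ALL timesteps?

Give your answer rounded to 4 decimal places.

Step 0: x=[2.0000 7.0000 9.0000 12.0000] v=[0.0000 0.0000 0.0000 0.0000]
Step 1: x=[2.5000 6.2500 9.2500 12.0000] v=[1.0000 -1.5000 0.5000 0.0000]
Step 2: x=[3.1875 5.3125 9.4375 12.0625] v=[1.3750 -1.8750 0.3750 0.1250]
Step 3: x=[3.6563 4.8750 9.2500 12.2188] v=[0.9375 -0.8750 -0.3750 0.3125]
Step 4: x=[3.6798 5.2266 8.7110 12.3829] v=[0.0469 0.7032 -1.0781 0.3281]
Step 5: x=[3.3400 6.0626 8.2188 12.3790] v=[-0.6797 1.6720 -0.9844 -0.0079]
Max displacement = 1.1250

Answer: 1.1250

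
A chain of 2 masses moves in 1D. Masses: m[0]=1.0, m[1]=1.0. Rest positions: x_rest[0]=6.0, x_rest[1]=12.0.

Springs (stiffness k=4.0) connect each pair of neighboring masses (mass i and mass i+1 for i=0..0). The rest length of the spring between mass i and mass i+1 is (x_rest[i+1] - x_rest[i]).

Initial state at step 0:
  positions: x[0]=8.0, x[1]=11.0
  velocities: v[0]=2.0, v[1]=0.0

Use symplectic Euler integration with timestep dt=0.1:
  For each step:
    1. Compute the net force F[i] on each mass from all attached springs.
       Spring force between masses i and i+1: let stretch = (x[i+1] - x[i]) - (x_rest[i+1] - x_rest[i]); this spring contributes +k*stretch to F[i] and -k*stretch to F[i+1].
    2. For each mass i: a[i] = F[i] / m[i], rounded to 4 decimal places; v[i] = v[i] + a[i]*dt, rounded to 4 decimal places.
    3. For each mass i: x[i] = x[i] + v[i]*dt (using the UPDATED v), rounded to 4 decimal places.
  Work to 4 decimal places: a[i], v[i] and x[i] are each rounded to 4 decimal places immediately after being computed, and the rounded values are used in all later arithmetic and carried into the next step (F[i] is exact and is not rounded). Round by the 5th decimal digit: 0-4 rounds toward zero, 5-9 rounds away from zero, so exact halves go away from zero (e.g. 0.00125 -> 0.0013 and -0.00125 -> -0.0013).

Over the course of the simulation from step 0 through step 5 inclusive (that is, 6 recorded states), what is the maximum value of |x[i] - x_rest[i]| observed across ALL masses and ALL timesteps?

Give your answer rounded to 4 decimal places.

Answer: 2.0800

Derivation:
Step 0: x=[8.0000 11.0000] v=[2.0000 0.0000]
Step 1: x=[8.0800 11.1200] v=[0.8000 1.2000]
Step 2: x=[8.0416 11.3584] v=[-0.3840 2.3840]
Step 3: x=[7.8959 11.7041] v=[-1.4573 3.4573]
Step 4: x=[7.6625 12.1375] v=[-2.3340 4.3340]
Step 5: x=[7.3681 12.6319] v=[-2.9440 4.9440]
Max displacement = 2.0800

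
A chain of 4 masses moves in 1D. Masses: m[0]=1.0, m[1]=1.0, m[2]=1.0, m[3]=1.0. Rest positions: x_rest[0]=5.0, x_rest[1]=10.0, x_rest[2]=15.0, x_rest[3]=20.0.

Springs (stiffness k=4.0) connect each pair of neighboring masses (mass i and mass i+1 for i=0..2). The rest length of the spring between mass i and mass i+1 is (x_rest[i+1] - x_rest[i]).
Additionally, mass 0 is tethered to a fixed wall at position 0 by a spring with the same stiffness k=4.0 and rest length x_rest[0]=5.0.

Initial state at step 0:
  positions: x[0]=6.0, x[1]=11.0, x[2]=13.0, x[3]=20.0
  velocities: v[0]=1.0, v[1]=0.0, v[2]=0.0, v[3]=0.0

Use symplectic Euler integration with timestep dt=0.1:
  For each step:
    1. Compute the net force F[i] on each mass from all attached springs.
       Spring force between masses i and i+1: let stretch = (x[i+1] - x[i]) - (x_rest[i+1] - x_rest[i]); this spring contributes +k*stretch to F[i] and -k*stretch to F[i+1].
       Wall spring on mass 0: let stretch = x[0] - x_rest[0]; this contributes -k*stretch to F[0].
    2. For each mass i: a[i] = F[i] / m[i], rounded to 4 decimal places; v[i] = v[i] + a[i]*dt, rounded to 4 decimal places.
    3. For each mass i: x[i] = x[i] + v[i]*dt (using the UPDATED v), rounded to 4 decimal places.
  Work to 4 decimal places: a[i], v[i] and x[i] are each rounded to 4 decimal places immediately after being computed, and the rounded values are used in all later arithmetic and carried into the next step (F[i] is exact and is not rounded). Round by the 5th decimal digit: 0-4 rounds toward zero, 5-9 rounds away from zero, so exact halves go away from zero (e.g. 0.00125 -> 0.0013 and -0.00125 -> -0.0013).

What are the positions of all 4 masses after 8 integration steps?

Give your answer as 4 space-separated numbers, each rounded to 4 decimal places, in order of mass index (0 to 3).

Answer: 4.8122 9.3300 16.4003 18.9044

Derivation:
Step 0: x=[6.0000 11.0000 13.0000 20.0000] v=[1.0000 0.0000 0.0000 0.0000]
Step 1: x=[6.0600 10.8800 13.2000 19.9200] v=[0.6000 -1.2000 2.0000 -0.8000]
Step 2: x=[6.0704 10.6600 13.5760 19.7712] v=[0.1040 -2.2000 3.7600 -1.4880]
Step 3: x=[6.0216 10.3731 14.0832 19.5746] v=[-0.4883 -2.8694 5.0717 -1.9661]
Step 4: x=[5.9060 10.0605 14.6616 19.3583] v=[-1.1563 -3.1260 5.7842 -2.1627]
Step 5: x=[5.7203 9.7658 15.2438 19.1542] v=[-1.8569 -2.9474 5.8224 -2.0414]
Step 6: x=[5.4676 9.5284 15.7633 18.9936] v=[-2.5268 -2.3744 5.1954 -1.6056]
Step 7: x=[5.1587 9.3779 16.1627 18.9038] v=[-3.0895 -1.5048 3.9936 -0.8977]
Step 8: x=[4.8122 9.3300 16.4003 18.9044] v=[-3.4653 -0.4786 2.3761 0.0059]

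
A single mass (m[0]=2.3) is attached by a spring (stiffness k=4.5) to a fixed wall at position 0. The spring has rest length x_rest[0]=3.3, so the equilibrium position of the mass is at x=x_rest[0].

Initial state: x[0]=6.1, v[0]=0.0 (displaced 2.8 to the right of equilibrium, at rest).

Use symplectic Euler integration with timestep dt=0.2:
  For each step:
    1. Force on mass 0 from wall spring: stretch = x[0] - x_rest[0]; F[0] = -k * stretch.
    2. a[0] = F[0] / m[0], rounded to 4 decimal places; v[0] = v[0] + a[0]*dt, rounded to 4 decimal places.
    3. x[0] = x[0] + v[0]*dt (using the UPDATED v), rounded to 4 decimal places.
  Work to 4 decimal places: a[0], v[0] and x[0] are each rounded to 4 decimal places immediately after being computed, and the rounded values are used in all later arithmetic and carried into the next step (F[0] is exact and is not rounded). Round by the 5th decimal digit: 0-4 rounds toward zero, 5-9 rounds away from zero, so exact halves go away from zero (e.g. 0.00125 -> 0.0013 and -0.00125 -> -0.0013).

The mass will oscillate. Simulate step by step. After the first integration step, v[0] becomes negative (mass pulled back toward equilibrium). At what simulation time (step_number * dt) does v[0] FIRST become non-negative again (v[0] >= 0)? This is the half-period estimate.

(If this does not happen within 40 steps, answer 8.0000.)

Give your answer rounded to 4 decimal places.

Answer: 2.4000

Derivation:
Step 0: x=[6.1000] v=[0.0000]
Step 1: x=[5.8809] v=[-1.0957]
Step 2: x=[5.4598] v=[-2.1056]
Step 3: x=[4.8697] v=[-2.9507]
Step 4: x=[4.1567] v=[-3.5649]
Step 5: x=[3.3767] v=[-3.9001]
Step 6: x=[2.5907] v=[-3.9301]
Step 7: x=[1.8602] v=[-3.6525]
Step 8: x=[1.2424] v=[-3.0891]
Step 9: x=[0.7856] v=[-2.2840]
Step 10: x=[0.5256] v=[-1.3001]
Step 11: x=[0.4827] v=[-0.2145]
Step 12: x=[0.6603] v=[0.8879]
First v>=0 after going negative at step 12, time=2.4000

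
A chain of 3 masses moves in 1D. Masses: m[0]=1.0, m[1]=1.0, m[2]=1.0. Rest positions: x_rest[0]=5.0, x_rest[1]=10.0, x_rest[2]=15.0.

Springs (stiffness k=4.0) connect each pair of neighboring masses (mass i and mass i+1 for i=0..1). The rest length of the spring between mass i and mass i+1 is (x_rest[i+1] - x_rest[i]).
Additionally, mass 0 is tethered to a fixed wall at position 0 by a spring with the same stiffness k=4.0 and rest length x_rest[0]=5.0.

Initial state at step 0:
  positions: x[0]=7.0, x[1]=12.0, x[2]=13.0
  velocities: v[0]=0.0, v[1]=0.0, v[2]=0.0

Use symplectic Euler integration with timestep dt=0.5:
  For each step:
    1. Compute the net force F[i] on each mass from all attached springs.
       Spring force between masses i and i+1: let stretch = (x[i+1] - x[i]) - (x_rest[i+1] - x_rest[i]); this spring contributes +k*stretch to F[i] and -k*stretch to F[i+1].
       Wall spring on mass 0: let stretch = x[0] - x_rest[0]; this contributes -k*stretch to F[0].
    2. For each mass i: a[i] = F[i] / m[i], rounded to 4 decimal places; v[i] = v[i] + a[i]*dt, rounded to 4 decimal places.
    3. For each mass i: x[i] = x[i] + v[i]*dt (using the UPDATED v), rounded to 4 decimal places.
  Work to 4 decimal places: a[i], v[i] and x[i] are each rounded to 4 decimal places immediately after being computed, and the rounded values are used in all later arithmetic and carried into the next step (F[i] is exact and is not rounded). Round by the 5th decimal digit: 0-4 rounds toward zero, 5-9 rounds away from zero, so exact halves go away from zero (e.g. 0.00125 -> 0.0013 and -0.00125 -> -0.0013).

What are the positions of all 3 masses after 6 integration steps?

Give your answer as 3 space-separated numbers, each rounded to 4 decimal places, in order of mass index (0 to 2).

Step 0: x=[7.0000 12.0000 13.0000] v=[0.0000 0.0000 0.0000]
Step 1: x=[5.0000 8.0000 17.0000] v=[-4.0000 -8.0000 8.0000]
Step 2: x=[1.0000 10.0000 17.0000] v=[-8.0000 4.0000 0.0000]
Step 3: x=[5.0000 10.0000 15.0000] v=[8.0000 0.0000 -4.0000]
Step 4: x=[9.0000 10.0000 13.0000] v=[8.0000 0.0000 -4.0000]
Step 5: x=[5.0000 12.0000 13.0000] v=[-8.0000 4.0000 0.0000]
Step 6: x=[3.0000 8.0000 17.0000] v=[-4.0000 -8.0000 8.0000]

Answer: 3.0000 8.0000 17.0000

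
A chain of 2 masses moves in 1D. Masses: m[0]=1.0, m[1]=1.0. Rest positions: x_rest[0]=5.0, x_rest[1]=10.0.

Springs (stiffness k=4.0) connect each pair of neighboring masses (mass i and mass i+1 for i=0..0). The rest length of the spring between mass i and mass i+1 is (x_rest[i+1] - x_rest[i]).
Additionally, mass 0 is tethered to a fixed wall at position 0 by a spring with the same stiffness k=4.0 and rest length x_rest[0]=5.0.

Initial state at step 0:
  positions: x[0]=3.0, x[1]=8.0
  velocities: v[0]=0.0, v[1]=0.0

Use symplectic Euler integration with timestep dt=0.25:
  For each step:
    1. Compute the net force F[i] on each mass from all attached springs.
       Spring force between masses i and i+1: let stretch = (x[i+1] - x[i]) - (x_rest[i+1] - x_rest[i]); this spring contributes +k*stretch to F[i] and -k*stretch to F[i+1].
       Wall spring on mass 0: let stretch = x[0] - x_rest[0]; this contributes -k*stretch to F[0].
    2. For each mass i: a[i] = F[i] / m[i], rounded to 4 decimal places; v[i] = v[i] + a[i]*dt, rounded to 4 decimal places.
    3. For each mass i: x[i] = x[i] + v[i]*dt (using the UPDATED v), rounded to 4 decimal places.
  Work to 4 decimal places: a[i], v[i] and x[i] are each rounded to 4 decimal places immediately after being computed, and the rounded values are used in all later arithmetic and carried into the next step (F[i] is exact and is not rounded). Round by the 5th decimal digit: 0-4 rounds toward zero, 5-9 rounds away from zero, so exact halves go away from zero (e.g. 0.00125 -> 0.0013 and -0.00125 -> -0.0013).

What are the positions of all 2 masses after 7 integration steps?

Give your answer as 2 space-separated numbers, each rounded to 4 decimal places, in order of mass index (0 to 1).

Answer: 5.4010 11.9995

Derivation:
Step 0: x=[3.0000 8.0000] v=[0.0000 0.0000]
Step 1: x=[3.5000 8.0000] v=[2.0000 0.0000]
Step 2: x=[4.2500 8.1250] v=[3.0000 0.5000]
Step 3: x=[4.9063 8.5313] v=[2.6250 1.6250]
Step 4: x=[5.2422 9.2813] v=[1.3437 3.0000]
Step 5: x=[5.2774 10.2715] v=[0.1406 3.9609]
Step 6: x=[5.2417 11.2632] v=[-0.1427 3.9668]
Step 7: x=[5.4010 11.9995] v=[0.6371 2.9453]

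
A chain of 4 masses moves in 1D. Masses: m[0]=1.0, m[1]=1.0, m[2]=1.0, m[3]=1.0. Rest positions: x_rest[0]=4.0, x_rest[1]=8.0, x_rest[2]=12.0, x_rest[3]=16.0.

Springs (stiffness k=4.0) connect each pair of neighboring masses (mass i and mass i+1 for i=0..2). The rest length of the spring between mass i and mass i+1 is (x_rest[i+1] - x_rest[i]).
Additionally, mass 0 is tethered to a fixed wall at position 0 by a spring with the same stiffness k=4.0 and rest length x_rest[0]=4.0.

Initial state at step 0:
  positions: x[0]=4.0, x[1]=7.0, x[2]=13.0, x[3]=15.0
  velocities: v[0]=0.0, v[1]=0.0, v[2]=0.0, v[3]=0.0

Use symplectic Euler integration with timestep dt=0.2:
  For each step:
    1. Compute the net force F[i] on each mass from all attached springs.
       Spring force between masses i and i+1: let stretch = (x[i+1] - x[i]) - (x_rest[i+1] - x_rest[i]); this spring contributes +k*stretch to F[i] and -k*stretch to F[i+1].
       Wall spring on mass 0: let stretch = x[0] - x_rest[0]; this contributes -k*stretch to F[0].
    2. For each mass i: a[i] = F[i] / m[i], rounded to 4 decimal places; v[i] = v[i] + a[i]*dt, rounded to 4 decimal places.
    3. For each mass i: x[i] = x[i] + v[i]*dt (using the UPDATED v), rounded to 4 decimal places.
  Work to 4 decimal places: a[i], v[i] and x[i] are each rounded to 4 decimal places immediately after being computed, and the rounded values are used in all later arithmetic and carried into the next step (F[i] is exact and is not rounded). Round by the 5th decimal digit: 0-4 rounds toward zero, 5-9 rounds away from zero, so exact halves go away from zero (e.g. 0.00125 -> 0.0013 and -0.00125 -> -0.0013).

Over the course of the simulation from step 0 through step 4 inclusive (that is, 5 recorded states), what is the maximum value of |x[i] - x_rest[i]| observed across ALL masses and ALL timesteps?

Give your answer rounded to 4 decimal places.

Step 0: x=[4.0000 7.0000 13.0000 15.0000] v=[0.0000 0.0000 0.0000 0.0000]
Step 1: x=[3.8400 7.4800 12.3600 15.3200] v=[-0.8000 2.4000 -3.2000 1.6000]
Step 2: x=[3.6480 8.1584 11.4128 15.8064] v=[-0.9600 3.3920 -4.7360 2.4320]
Step 3: x=[3.5940 8.6358 10.6479 16.2298] v=[-0.2701 2.3872 -3.8246 2.1171]
Step 4: x=[3.7716 8.6285 10.4541 16.4001] v=[0.8881 -0.0366 -0.9688 0.8516]
Max displacement = 1.5459

Answer: 1.5459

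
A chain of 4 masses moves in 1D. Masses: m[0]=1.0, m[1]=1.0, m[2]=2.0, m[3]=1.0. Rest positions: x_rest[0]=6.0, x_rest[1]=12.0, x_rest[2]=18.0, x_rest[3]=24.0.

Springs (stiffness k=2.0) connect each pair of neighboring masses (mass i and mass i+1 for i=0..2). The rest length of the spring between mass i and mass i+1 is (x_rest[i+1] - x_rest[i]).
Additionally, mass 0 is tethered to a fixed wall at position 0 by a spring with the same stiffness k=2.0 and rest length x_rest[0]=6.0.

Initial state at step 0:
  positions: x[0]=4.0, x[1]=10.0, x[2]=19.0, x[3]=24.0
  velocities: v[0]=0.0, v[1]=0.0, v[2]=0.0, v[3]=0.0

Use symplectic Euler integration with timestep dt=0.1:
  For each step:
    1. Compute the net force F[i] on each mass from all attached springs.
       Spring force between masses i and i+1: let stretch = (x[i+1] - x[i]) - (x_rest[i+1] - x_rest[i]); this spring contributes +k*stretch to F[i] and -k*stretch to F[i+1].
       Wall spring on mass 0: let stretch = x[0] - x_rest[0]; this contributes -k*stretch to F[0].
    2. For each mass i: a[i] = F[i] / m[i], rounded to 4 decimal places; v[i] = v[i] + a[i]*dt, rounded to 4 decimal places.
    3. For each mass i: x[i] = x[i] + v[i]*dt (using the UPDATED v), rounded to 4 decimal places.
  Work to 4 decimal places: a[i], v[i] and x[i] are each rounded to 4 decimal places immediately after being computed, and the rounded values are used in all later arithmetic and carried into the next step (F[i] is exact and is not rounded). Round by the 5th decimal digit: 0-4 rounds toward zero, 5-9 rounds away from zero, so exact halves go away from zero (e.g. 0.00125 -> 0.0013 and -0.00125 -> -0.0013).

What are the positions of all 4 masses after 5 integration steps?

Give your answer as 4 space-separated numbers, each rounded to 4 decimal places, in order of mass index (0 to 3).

Step 0: x=[4.0000 10.0000 19.0000 24.0000] v=[0.0000 0.0000 0.0000 0.0000]
Step 1: x=[4.0400 10.0600 18.9600 24.0200] v=[0.4000 0.6000 -0.4000 0.2000]
Step 2: x=[4.1196 10.1776 18.8816 24.0588] v=[0.7960 1.1760 -0.7840 0.3880]
Step 3: x=[4.2380 10.3481 18.7679 24.1141] v=[1.1837 1.7052 -1.1367 0.5526]
Step 4: x=[4.3938 10.5648 18.6235 24.1824] v=[1.5581 2.1671 -1.4441 0.6834]
Step 5: x=[4.5852 10.8193 18.4541 24.2596] v=[1.9135 2.5446 -1.6941 0.7716]

Answer: 4.5852 10.8193 18.4541 24.2596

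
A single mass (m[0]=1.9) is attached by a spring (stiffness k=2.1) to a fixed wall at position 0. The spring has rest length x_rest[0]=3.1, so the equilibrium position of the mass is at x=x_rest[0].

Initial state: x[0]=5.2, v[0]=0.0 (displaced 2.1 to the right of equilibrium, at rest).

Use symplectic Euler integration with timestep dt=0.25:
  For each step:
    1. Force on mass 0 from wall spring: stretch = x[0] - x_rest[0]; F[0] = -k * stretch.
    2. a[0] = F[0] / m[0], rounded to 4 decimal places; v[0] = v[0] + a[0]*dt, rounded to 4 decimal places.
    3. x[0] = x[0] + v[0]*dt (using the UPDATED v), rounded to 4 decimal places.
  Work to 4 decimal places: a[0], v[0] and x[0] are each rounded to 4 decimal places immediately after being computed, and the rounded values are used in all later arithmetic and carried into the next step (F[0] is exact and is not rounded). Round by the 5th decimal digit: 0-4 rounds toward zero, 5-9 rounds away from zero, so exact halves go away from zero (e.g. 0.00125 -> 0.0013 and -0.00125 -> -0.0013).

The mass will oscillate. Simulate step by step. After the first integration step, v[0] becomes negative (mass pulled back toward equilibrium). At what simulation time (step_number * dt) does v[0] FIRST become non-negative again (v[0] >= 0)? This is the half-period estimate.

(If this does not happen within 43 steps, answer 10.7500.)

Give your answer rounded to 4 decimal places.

Step 0: x=[5.2000] v=[0.0000]
Step 1: x=[5.0549] v=[-0.5803]
Step 2: x=[4.7748] v=[-1.1205]
Step 3: x=[4.3790] v=[-1.5833]
Step 4: x=[3.8948] v=[-1.9367]
Step 5: x=[3.3557] v=[-2.1563]
Step 6: x=[2.7990] v=[-2.2270]
Step 7: x=[2.2631] v=[-2.1438]
Step 8: x=[1.7850] v=[-1.9126]
Step 9: x=[1.3977] v=[-1.5493]
Step 10: x=[1.1280] v=[-1.0789]
Step 11: x=[0.9945] v=[-0.5340]
Step 12: x=[1.0065] v=[0.0478]
First v>=0 after going negative at step 12, time=3.0000

Answer: 3.0000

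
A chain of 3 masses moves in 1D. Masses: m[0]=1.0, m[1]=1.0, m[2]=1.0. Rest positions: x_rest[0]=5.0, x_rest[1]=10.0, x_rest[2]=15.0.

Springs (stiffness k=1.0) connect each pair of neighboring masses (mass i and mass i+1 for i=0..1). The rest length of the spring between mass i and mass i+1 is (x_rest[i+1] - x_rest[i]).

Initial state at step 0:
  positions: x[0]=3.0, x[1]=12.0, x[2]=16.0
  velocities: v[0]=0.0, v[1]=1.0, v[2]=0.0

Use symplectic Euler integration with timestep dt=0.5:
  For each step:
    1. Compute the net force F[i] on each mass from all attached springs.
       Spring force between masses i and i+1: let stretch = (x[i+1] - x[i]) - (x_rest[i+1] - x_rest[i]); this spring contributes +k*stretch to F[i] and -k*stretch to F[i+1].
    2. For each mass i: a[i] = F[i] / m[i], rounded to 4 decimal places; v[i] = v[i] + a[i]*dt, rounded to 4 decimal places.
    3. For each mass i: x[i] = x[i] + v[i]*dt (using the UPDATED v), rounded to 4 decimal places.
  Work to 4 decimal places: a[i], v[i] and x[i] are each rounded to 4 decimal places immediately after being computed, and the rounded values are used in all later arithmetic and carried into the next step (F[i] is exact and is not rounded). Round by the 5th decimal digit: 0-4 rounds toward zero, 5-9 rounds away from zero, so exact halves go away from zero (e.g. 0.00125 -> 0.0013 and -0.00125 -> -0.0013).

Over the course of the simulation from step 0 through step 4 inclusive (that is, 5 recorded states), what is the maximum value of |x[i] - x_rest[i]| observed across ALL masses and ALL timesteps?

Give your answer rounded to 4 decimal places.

Step 0: x=[3.0000 12.0000 16.0000] v=[0.0000 1.0000 0.0000]
Step 1: x=[4.0000 11.2500 16.2500] v=[2.0000 -1.5000 0.5000]
Step 2: x=[5.5625 9.9375 16.5000] v=[3.1250 -2.6250 0.5000]
Step 3: x=[6.9688 9.1719 16.3594] v=[2.8125 -1.5313 -0.2813]
Step 4: x=[7.6759 9.6524 15.6719] v=[1.4141 0.9609 -1.3751]
Max displacement = 2.6759

Answer: 2.6759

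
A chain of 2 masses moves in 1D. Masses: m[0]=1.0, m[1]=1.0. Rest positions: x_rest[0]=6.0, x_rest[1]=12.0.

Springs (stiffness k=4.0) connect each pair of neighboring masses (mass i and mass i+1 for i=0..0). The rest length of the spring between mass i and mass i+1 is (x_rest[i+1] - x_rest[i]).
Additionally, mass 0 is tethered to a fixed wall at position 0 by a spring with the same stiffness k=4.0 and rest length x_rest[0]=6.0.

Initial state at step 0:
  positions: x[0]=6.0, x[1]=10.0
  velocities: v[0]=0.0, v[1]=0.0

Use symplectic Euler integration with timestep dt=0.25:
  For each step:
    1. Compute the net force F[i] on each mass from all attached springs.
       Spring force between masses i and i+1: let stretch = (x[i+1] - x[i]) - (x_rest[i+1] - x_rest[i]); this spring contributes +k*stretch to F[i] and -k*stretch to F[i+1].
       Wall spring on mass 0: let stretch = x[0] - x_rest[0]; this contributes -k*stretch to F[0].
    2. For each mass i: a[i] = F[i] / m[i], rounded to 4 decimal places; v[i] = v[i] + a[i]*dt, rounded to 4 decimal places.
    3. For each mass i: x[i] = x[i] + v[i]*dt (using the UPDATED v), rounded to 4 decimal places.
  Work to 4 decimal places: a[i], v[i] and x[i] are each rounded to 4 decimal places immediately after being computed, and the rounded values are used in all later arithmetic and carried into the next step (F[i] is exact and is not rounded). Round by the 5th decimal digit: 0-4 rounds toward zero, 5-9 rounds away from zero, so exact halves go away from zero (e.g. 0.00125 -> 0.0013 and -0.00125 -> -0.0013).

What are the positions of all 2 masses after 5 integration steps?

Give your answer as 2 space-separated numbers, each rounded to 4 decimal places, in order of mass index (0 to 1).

Answer: 5.9942 12.2774

Derivation:
Step 0: x=[6.0000 10.0000] v=[0.0000 0.0000]
Step 1: x=[5.5000 10.5000] v=[-2.0000 2.0000]
Step 2: x=[4.8750 11.2500] v=[-2.5000 3.0000]
Step 3: x=[4.6250 11.9063] v=[-1.0000 2.6250]
Step 4: x=[5.0391 12.2422] v=[1.6563 1.3437]
Step 5: x=[5.9942 12.2774] v=[3.8203 0.1406]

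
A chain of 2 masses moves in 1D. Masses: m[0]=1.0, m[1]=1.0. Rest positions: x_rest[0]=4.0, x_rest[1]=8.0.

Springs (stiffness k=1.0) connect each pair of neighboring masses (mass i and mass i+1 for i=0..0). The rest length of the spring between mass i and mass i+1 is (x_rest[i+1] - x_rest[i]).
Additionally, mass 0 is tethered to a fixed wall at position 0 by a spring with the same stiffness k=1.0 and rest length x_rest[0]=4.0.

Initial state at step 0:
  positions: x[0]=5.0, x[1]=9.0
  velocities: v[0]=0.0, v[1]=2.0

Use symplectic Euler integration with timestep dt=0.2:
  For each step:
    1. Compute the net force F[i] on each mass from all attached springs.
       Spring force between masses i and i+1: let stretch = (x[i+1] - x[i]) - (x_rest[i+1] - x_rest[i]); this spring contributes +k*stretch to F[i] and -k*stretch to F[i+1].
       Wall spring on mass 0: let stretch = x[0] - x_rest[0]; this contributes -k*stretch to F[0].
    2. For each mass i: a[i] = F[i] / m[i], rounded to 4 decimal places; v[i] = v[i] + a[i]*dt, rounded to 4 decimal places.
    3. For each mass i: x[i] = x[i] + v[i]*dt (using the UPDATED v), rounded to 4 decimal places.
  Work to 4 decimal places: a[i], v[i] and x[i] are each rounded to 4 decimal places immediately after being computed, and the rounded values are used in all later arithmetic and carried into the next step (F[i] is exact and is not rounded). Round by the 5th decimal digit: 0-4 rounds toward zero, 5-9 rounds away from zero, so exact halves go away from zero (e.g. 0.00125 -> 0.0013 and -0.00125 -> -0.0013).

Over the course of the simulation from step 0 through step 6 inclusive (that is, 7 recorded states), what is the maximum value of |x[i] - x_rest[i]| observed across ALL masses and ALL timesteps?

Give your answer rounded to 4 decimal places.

Answer: 2.8105

Derivation:
Step 0: x=[5.0000 9.0000] v=[0.0000 2.0000]
Step 1: x=[4.9600 9.4000] v=[-0.2000 2.0000]
Step 2: x=[4.8992 9.7824] v=[-0.3040 1.9120]
Step 3: x=[4.8378 10.1295] v=[-0.3072 1.7354]
Step 4: x=[4.7945 10.4249] v=[-0.2164 1.4771]
Step 5: x=[4.7847 10.6551] v=[-0.0492 1.1510]
Step 6: x=[4.8183 10.8105] v=[0.1679 0.7769]
Max displacement = 2.8105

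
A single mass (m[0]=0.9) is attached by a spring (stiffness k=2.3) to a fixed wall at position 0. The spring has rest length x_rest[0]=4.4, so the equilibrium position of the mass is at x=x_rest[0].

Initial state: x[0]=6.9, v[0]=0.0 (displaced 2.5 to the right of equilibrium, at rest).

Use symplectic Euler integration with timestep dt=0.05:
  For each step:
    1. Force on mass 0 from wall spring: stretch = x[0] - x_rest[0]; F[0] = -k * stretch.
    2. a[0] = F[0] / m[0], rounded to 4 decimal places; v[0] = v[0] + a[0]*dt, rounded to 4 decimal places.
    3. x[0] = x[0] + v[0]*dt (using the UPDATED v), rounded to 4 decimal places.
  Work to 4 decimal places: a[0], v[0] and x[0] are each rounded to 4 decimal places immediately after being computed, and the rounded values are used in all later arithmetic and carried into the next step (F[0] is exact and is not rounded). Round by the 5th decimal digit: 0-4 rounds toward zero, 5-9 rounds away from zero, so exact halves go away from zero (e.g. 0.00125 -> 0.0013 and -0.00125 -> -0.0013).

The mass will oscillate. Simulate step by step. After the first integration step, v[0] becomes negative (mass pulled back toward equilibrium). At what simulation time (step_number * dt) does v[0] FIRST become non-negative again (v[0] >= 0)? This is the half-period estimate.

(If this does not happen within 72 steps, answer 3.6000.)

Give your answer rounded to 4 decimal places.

Answer: 2.0000

Derivation:
Step 0: x=[6.9000] v=[0.0000]
Step 1: x=[6.8840] v=[-0.3194]
Step 2: x=[6.8522] v=[-0.6368]
Step 3: x=[6.8047] v=[-0.9501]
Step 4: x=[6.7418] v=[-1.2574]
Step 5: x=[6.6640] v=[-1.5566]
Step 6: x=[6.5717] v=[-1.8459]
Step 7: x=[6.4655] v=[-2.1234]
Step 8: x=[6.3461] v=[-2.3873]
Step 9: x=[6.2143] v=[-2.6360]
Step 10: x=[6.0709] v=[-2.8678]
Step 11: x=[5.9168] v=[-3.0813]
Step 12: x=[5.7530] v=[-3.2751]
Step 13: x=[5.5806] v=[-3.4480]
Step 14: x=[5.4007] v=[-3.5989]
Step 15: x=[5.2144] v=[-3.7268]
Step 16: x=[5.0229] v=[-3.8309]
Step 17: x=[4.8274] v=[-3.9105]
Step 18: x=[4.6291] v=[-3.9651]
Step 19: x=[4.4294] v=[-3.9944]
Step 20: x=[4.2295] v=[-3.9982]
Step 21: x=[4.0307] v=[-3.9764]
Step 22: x=[3.8342] v=[-3.9292]
Step 23: x=[3.6414] v=[-3.8569]
Step 24: x=[3.4534] v=[-3.7600]
Step 25: x=[3.2715] v=[-3.6390]
Step 26: x=[3.0968] v=[-3.4948]
Step 27: x=[2.9304] v=[-3.3283]
Step 28: x=[2.7734] v=[-3.1405]
Step 29: x=[2.6268] v=[-2.9327]
Step 30: x=[2.4915] v=[-2.7061]
Step 31: x=[2.3684] v=[-2.4622]
Step 32: x=[2.2583] v=[-2.2026]
Step 33: x=[2.1619] v=[-1.9289]
Step 34: x=[2.0798] v=[-1.6429]
Step 35: x=[2.0125] v=[-1.3464]
Step 36: x=[1.9604] v=[-1.0413]
Step 37: x=[1.9239] v=[-0.7296]
Step 38: x=[1.9032] v=[-0.4132]
Step 39: x=[1.8985] v=[-0.0942]
Step 40: x=[1.9098] v=[0.2254]
First v>=0 after going negative at step 40, time=2.0000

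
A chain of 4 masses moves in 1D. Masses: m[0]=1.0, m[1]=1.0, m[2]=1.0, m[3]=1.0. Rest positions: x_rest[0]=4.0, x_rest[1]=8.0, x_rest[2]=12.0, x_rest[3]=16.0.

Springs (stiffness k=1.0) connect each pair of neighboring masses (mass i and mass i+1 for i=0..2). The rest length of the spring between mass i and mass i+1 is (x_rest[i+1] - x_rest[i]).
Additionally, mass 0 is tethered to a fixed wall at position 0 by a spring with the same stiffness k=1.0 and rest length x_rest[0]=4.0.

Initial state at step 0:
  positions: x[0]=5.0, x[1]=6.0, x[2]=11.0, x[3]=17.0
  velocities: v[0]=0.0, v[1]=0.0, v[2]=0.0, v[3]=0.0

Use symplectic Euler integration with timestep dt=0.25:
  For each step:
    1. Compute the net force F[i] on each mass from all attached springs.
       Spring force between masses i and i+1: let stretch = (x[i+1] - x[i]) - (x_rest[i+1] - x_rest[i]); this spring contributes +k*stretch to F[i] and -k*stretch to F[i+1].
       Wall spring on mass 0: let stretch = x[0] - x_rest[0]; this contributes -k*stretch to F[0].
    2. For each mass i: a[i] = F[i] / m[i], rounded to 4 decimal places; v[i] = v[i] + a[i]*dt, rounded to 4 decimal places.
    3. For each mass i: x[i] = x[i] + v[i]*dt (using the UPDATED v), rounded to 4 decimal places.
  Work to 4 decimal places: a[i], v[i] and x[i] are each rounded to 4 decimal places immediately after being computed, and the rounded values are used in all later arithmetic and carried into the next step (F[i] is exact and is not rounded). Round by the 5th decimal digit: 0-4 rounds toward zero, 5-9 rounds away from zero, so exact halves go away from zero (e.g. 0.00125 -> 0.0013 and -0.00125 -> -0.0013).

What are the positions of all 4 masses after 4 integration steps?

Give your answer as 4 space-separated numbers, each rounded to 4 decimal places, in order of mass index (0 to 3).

Answer: 3.1450 7.9119 11.6121 15.9206

Derivation:
Step 0: x=[5.0000 6.0000 11.0000 17.0000] v=[0.0000 0.0000 0.0000 0.0000]
Step 1: x=[4.7500 6.2500 11.0625 16.8750] v=[-1.0000 1.0000 0.2500 -0.5000]
Step 2: x=[4.2969 6.7070 11.1875 16.6367] v=[-1.8125 1.8281 0.5000 -0.9531]
Step 3: x=[3.7259 7.2934 11.3731 16.3079] v=[-2.2842 2.3457 0.7422 -1.3154]
Step 4: x=[3.1450 7.9119 11.6121 15.9206] v=[-2.3238 2.4738 0.9560 -1.5491]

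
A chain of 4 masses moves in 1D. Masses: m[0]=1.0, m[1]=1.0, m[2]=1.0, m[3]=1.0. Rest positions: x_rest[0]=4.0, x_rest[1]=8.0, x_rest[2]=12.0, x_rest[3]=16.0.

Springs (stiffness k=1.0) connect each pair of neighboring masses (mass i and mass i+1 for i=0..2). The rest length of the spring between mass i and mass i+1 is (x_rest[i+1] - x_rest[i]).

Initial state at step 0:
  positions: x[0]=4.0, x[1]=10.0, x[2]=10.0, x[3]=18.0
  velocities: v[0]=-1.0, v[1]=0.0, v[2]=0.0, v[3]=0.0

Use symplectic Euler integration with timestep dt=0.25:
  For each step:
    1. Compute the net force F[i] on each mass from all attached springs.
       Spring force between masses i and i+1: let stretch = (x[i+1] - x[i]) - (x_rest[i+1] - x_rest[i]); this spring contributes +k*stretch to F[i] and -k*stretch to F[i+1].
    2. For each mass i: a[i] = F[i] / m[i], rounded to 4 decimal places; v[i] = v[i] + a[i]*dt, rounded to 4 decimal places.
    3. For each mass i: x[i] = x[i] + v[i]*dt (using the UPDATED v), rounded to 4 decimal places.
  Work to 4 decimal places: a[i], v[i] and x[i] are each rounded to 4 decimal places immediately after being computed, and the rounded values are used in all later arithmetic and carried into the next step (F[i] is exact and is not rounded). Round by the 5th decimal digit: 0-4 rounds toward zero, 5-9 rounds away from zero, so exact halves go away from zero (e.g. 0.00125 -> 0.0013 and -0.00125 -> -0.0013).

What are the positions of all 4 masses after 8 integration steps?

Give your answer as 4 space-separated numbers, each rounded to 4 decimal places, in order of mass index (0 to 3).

Answer: 3.5123 6.8305 14.2837 15.3736

Derivation:
Step 0: x=[4.0000 10.0000 10.0000 18.0000] v=[-1.0000 0.0000 0.0000 0.0000]
Step 1: x=[3.8750 9.6250 10.5000 17.7500] v=[-0.5000 -1.5000 2.0000 -1.0000]
Step 2: x=[3.8594 8.9453 11.3985 17.2969] v=[-0.0625 -2.7188 3.5938 -1.8125]
Step 3: x=[3.9117 8.1011 12.5123 16.7251] v=[0.2090 -3.3770 4.4551 -2.2871]
Step 4: x=[3.9758 7.2707 13.6137 16.1400] v=[0.2564 -3.3216 4.4055 -2.3403]
Step 5: x=[3.9958 6.6308 14.4765 15.6470] v=[0.0801 -2.5596 3.4513 -1.9719]
Step 6: x=[3.9305 6.3166 14.9221 15.3309] v=[-0.2612 -1.2569 1.7825 -1.2645]
Step 7: x=[3.7643 6.3911 14.8554 15.2392] v=[-0.6647 0.2980 -0.2667 -0.3667]
Step 8: x=[3.5123 6.8305 14.2837 15.3736] v=[-1.0080 1.7574 -2.2868 0.5374]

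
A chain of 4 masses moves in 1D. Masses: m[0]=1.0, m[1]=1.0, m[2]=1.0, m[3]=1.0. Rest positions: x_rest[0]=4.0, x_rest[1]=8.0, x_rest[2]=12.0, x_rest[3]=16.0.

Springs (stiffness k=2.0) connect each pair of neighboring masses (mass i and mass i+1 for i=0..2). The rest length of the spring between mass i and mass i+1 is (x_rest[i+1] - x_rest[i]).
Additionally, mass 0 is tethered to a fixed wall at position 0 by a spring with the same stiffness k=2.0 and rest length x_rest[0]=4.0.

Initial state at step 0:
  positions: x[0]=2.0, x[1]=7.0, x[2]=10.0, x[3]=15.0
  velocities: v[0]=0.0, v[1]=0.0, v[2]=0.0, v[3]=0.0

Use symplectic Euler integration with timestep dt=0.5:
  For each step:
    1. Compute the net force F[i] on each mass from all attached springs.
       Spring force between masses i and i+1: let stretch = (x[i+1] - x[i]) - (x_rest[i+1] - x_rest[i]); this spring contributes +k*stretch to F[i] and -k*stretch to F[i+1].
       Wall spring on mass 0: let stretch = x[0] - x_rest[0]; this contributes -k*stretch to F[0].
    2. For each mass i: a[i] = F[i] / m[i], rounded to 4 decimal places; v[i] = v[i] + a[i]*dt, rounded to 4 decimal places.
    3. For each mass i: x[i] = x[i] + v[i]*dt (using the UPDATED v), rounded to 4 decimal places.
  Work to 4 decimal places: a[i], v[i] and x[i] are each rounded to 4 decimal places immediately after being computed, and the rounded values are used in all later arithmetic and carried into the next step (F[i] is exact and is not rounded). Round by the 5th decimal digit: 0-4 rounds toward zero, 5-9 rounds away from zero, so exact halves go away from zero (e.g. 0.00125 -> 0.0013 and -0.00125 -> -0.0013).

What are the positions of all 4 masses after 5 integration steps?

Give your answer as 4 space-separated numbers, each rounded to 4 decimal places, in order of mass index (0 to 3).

Answer: 4.1563 8.1875 12.0313 14.9063

Derivation:
Step 0: x=[2.0000 7.0000 10.0000 15.0000] v=[0.0000 0.0000 0.0000 0.0000]
Step 1: x=[3.5000 6.0000 11.0000 14.5000] v=[3.0000 -2.0000 2.0000 -1.0000]
Step 2: x=[4.5000 6.2500 11.2500 14.2500] v=[2.0000 0.5000 0.5000 -0.5000]
Step 3: x=[4.1250 8.1250 10.5000 14.5000] v=[-0.7500 3.7500 -1.5000 0.5000]
Step 4: x=[3.6875 9.1875 10.5625 14.7500] v=[-0.8750 2.1250 0.1250 0.5000]
Step 5: x=[4.1563 8.1875 12.0313 14.9063] v=[0.9375 -2.0000 2.9375 0.3125]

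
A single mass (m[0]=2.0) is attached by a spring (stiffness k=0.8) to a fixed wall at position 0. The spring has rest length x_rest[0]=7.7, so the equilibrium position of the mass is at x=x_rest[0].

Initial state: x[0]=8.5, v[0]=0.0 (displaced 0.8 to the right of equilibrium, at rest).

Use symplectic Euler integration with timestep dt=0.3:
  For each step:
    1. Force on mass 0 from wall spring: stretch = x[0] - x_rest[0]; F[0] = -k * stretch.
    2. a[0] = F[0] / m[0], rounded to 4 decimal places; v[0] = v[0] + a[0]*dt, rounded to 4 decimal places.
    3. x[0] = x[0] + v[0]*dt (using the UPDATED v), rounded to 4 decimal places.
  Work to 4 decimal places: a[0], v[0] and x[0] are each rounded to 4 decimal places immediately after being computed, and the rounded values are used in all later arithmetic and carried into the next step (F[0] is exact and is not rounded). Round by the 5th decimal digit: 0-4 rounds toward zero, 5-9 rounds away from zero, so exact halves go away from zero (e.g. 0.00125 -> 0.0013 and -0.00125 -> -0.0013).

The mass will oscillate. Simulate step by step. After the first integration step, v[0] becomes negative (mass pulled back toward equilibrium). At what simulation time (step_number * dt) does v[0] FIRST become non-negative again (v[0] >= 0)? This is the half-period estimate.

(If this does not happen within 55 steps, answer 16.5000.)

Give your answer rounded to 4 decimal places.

Step 0: x=[8.5000] v=[0.0000]
Step 1: x=[8.4712] v=[-0.0960]
Step 2: x=[8.4146] v=[-0.1886]
Step 3: x=[8.3323] v=[-0.2743]
Step 4: x=[8.2272] v=[-0.3502]
Step 5: x=[8.1032] v=[-0.4135]
Step 6: x=[7.9646] v=[-0.4619]
Step 7: x=[7.8165] v=[-0.4936]
Step 8: x=[7.6642] v=[-0.5076]
Step 9: x=[7.5132] v=[-0.5033]
Step 10: x=[7.3689] v=[-0.4809]
Step 11: x=[7.2365] v=[-0.4412]
Step 12: x=[7.1208] v=[-0.3856]
Step 13: x=[7.0260] v=[-0.3161]
Step 14: x=[6.9554] v=[-0.2352]
Step 15: x=[6.9116] v=[-0.1459]
Step 16: x=[6.8962] v=[-0.0513]
Step 17: x=[6.9098] v=[0.0452]
First v>=0 after going negative at step 17, time=5.1000

Answer: 5.1000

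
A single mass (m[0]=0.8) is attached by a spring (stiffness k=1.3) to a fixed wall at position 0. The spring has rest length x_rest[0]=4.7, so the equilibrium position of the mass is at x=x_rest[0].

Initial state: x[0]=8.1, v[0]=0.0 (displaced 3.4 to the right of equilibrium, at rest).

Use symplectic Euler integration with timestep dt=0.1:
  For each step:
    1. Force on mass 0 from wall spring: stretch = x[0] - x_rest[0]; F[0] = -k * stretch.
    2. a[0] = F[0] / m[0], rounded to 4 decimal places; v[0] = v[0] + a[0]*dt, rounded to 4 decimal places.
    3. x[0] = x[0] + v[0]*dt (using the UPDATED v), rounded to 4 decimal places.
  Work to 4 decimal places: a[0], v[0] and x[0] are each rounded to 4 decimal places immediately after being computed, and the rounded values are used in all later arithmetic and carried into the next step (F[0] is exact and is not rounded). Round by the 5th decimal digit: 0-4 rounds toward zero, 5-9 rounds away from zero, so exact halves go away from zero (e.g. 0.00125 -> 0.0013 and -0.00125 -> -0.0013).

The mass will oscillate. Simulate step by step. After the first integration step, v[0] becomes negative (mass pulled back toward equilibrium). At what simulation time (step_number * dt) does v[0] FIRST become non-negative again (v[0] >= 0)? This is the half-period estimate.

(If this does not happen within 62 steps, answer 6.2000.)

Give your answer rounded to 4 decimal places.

Answer: 2.5000

Derivation:
Step 0: x=[8.1000] v=[0.0000]
Step 1: x=[8.0448] v=[-0.5525]
Step 2: x=[7.9352] v=[-1.0960]
Step 3: x=[7.7730] v=[-1.6217]
Step 4: x=[7.5609] v=[-2.1211]
Step 5: x=[7.3023] v=[-2.5860]
Step 6: x=[7.0014] v=[-3.0089]
Step 7: x=[6.6631] v=[-3.3829]
Step 8: x=[6.2929] v=[-3.7019]
Step 9: x=[5.8968] v=[-3.9608]
Step 10: x=[5.4813] v=[-4.1553]
Step 11: x=[5.0531] v=[-4.2823]
Step 12: x=[4.6191] v=[-4.3397]
Step 13: x=[4.1864] v=[-4.3266]
Step 14: x=[3.7621] v=[-4.2431]
Step 15: x=[3.3530] v=[-4.0907]
Step 16: x=[2.9658] v=[-3.8718]
Step 17: x=[2.6068] v=[-3.5900]
Step 18: x=[2.2818] v=[-3.2499]
Step 19: x=[1.9961] v=[-2.8569]
Step 20: x=[1.7544] v=[-2.4175]
Step 21: x=[1.5605] v=[-1.9388]
Step 22: x=[1.4176] v=[-1.4286]
Step 23: x=[1.3281] v=[-0.8952]
Step 24: x=[1.2934] v=[-0.3473]
Step 25: x=[1.3140] v=[0.2063]
First v>=0 after going negative at step 25, time=2.5000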